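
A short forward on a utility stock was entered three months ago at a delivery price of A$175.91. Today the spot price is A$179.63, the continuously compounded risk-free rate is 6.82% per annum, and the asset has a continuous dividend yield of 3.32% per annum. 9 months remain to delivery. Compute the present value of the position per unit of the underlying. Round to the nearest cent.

-A$8.07

Current fair forward for the remaining 9 months: F = S·e^((r − q)·T), (r − q) = 0.0682 − 0.0332 = 0.0350
F = 179.63 · e^(0.0350 × 9/12) = 179.63 × 1.026598 = 184.4078
Value of long forward = (F − K)·e^(−rT) = (184.4078 − 175.91) · e^(−0.0682·9/12)
= 8.4978 × 0.950136 = 8.07
Short position value = −(long value) = -A$8.07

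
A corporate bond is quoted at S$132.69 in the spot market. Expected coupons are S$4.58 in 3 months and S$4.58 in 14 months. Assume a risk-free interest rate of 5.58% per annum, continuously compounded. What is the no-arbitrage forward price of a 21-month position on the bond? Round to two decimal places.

S$136.59

PV(coupons) I = 4.58·e^(−0.0558·3/12) + 4.58·e^(−0.0558·14/12)
I = 4.5166 + 4.2913 = 8.8079
F = (S − I)·e^(rT) = (132.69 − 8.8079) · e^(0.0558·21/12)
= 123.8821 · e^0.097650 = 123.8821 × 1.102577 = S$136.59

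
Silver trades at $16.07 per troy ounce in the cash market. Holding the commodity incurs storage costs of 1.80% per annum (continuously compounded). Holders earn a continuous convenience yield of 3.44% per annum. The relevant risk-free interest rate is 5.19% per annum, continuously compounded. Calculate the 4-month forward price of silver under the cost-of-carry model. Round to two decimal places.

$16.26 per troy ounce

Net carry = r + u − y = 0.0519 + 0.0180 − 0.0344 = 0.0355
F = S·e^((r+u−y)T) = 16.07 · e^(0.0355 × 4/12) = 16.07 · e^0.011833
= 16.07 × 1.011903 = $16.26 per troy ounce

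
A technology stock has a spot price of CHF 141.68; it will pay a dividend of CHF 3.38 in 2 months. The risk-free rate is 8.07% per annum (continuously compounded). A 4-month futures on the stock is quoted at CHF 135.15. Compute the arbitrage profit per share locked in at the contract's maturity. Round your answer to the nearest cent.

PV(dividends) I = 3.38·e^(−0.0807·2/12) = 3.3348
Fair futures F* = (S − I)·e^(rT) = (141.68 − 3.3348)·e^0.026900 = 138.3452 × 1.027265 = 142.1172
Market CHF 135.15 < fair 142.1172: forward underpriced → reverse cash-and-carry (short the stock, invest proceeds at r, pay the dividends, go long the forward).
Profit at T = |F_mkt − F*| = |135.15 − 142.1172| = CHF 6.97 per share

CHF 6.97 per share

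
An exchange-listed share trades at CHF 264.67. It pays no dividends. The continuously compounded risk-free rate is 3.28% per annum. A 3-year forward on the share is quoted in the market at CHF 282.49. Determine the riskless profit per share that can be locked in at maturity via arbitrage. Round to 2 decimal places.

CHF 9.55 per share

Fair forward: F* = S·e^(carry·T), with carry = r = 0.0328
F* = 264.67 · e^(0.0328 × 3) = 264.67 · e^0.098400 = 264.67 × 1.103404 = CHF 292.0379
Market CHF 282.49 < fair CHF 292.0379: forward underpriced → reverse cash-and-carry (short spot, go long the forward).
At maturity, profit = |F_mkt − F*| = |282.49 − 292.0379| = CHF 9.55 per share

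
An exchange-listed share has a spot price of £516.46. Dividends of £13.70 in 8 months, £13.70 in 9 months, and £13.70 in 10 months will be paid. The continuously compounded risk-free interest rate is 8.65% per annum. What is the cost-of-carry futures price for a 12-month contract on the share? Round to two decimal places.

£521.12

PV(dividends) I = 13.70·e^(−0.0865·8/12) + 13.70·e^(−0.0865·9/12) + 13.70·e^(−0.0865·10/12)
I = 12.9323 + 12.8394 + 12.7472 = 38.5189
F = (S − I)·e^(rT) = (516.46 − 38.5189) · e^(0.0865·12/12)
= 477.9411 · e^0.086500 = 477.9411 × 1.090351 = £521.12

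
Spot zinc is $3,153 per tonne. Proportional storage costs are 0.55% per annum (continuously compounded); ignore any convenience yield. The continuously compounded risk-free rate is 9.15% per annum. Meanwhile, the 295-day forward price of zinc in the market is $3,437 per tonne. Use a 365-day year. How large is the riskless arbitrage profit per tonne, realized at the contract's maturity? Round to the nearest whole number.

Fair forward: F* = S·e^(carry·T), with carry = (r + u) = 0.0915 + 0.0055 = 0.0970
F* = 3153 · e^(0.0970 × 295/365) = 3153 · e^0.078397 = 3153 × 1.081552 = $3410.1335
Market $3437 > fair $3410.1335: forward overpriced → cash-and-carry (buy spot, short the forward).
At maturity, profit = |F_mkt − F*| = |3437 − 3410.1335| = $27 per tonne

$27 per tonne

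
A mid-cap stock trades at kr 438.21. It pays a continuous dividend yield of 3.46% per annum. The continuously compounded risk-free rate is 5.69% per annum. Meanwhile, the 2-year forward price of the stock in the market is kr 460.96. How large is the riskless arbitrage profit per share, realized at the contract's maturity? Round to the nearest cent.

kr 2.76 per share

Fair forward: F* = S·e^(carry·T), with carry = (r − q) = 0.0569 − 0.0346 = 0.0223
F* = 438.21 · e^(0.0223 × 2) = 438.21 · e^0.044600 = 438.21 × 1.045610 = kr 458.1968
Market kr 460.96 > fair kr 458.1968: forward overpriced → cash-and-carry (buy spot, short the forward).
At maturity, profit = |F_mkt − F*| = |460.96 − 458.1968| = kr 2.76 per share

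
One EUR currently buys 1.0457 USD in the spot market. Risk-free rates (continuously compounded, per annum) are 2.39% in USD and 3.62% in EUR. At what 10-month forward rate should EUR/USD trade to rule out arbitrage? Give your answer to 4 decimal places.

F = S·e^((r_USD − r_EUR)T) = 1.0457 · e^((0.0239 − 0.0362) × 10/12)
= 1.0457 · e^-0.010250 = 1.0457 × 0.989802
F = 1.0350 USD per EUR

1.0350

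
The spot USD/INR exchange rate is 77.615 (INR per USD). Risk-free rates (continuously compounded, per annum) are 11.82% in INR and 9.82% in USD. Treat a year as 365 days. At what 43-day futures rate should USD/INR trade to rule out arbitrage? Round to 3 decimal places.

F = S·e^((r_INR − r_USD)T) = 77.615 · e^((0.1182 − 0.0982) × 43/365)
= 77.615 · e^0.002356 = 77.615 × 1.002359
F = 77.798 INR per USD

77.798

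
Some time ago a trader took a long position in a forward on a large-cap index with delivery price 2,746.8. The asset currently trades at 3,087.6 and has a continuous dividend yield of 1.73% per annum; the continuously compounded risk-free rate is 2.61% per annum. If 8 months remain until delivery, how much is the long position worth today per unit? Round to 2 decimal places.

352.78

Current fair forward for the remaining 8 months: F = S·e^((r − q)·T), (r − q) = 0.0261 − 0.0173 = 0.0088
F = 3087.6 · e^(0.0088 × 8/12) = 3087.6 × 1.00588391 = 3105.7672
Value of long forward = (F − K)·e^(−rT) = (3105.7672 − 2746.8) · e^(−0.0261·8/12)
= 358.9672 × 0.98275051 = 352.78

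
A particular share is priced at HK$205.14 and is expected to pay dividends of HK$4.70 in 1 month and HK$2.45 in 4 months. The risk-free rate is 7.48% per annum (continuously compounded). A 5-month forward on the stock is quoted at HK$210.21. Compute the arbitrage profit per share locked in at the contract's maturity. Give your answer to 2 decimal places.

HK$5.86 per share

PV(dividends) I = 4.70·e^(−0.0748·1/12) + 2.45·e^(−0.0748·4/12) = 7.0605
Fair forward F* = (S − I)·e^(rT) = (205.14 − 7.0605)·e^0.031167 = 198.0795 × 1.031658 = 204.3503
Market HK$210.21 > fair 204.3503: forward overpriced → cash-and-carry (borrow at r, buy the stock and collect the dividends, short the forward).
Profit at T = |F_mkt − F*| = |210.21 − 204.3503| = HK$5.86 per share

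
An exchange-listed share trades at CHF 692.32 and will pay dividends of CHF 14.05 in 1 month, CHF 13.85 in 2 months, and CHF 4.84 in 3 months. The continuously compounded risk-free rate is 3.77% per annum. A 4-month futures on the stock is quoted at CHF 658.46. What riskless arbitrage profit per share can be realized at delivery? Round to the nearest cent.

CHF 9.64 per share

PV(dividends) I = 14.05·e^(−0.0377·1/12) + 13.85·e^(−0.0377·2/12) + 4.84·e^(−0.0377·3/12) = 32.5638
Fair futures F* = (S − I)·e^(rT) = (692.32 − 32.5638)·e^0.012567 = 659.7562 × 1.012646 = 668.0995
Market CHF 658.46 < fair 668.0995: forward underpriced → reverse cash-and-carry (short the stock, invest proceeds at r, pay the dividends, go long the forward).
Profit at T = |F_mkt − F*| = |658.46 − 668.0995| = CHF 9.64 per share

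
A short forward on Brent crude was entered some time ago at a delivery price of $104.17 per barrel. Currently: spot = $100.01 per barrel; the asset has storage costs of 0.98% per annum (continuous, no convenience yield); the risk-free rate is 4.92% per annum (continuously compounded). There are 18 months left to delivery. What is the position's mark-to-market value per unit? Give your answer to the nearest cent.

-$4.73 per barrel

Current fair forward for the remaining 18 months: F = S·e^((r + u)·T), (r + u) = 0.0492 + 0.0098 = 0.0590
F = 100.01 · e^(0.0590 × 18/12) = 100.01 × 1.092534 = 109.2643
Value of long forward = (F − K)·e^(−rT) = (109.2643 − 104.17) · e^(−0.0492·18/12)
= 5.0943 × 0.928857 = 4.73
Short position value = −(long value) = -$4.73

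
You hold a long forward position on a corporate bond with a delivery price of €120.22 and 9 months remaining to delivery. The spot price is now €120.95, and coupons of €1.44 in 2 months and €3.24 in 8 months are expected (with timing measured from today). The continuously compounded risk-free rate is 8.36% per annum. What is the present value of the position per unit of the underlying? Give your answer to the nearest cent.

€3.55

PV(remaining coupons) I = 1.44·e^(−0.0836·2/12) + 3.24·e^(−0.0836·8/12) = 4.4844
Current forward F = (S − I)·e^(rT) = (120.95 − 4.4844)·e^(0.0836·9/12) = 116.4656 × 1.064707 = 124.0017
Value (long) = (F − K)·e^(−rT) = (124.0017 − 120.22) × 0.939225 = 3.5519
Value = €3.55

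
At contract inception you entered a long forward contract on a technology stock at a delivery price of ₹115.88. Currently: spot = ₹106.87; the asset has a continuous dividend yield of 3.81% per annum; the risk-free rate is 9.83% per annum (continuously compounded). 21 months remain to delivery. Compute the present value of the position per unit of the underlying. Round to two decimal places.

₹2.41

Current fair forward for the remaining 21 months: F = S·e^((r − q)·T), (r − q) = 0.0983 − 0.0381 = 0.0602
F = 106.87 · e^(0.0602 × 21/12) = 106.87 × 1.111099 = 118.7432
Value of long forward = (F − K)·e^(−rT) = (118.7432 − 115.88) · e^(−0.0983·21/12)
= 2.8632 × 0.841958 = 2.41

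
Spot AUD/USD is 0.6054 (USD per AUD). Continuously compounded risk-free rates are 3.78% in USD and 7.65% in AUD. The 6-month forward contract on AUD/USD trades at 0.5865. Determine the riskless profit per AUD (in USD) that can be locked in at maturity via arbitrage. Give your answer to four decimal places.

0.0073 per AUD (in USD)

Fair forward: F* = S·e^(carry·T), with carry = (r_USD − r_AUD) = 0.0378 − 0.0765 = -0.0387
F* = 0.6054 · e^(-0.0387 × 6/12) = 0.6054 · e^-0.019350 = 0.6054 × 0.980836 = 0.5938
Market 0.5865 < fair 0.5938: forward underpriced → reverse cash-and-carry (short spot, go long the forward).
At maturity, profit = |F_mkt − F*| = |0.5865 − 0.5938| = 0.0073 per AUD (in USD)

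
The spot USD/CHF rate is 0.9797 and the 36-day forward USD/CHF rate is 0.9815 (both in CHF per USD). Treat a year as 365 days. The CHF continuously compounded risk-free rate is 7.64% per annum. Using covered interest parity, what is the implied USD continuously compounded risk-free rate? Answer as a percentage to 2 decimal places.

F = S·e^((r_CHF − r_USD)T) ⇒ r_USD = r_CHF − ln(F/S)/T
ln(0.9815/0.9797) = 0.001836; /(36/365) = 0.018615
r_USD = 0.0764 − 0.018615 = 0.057785
r_USD = 5.78%

5.78%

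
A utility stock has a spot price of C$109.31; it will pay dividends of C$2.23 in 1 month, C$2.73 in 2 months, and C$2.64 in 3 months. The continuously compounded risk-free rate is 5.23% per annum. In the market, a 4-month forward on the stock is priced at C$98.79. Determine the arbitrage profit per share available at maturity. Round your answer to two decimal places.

C$4.78 per share

PV(dividends) I = 2.23·e^(−0.0523·1/12) + 2.73·e^(−0.0523·2/12) + 2.64·e^(−0.0523·3/12) = 7.5323
Fair forward F* = (S − I)·e^(rT) = (109.31 − 7.5323)·e^0.017433 = 101.7777 × 1.017586 = 103.5676
Market C$98.79 < fair 103.5676: forward underpriced → reverse cash-and-carry (short the stock, invest proceeds at r, pay the dividends, go long the forward).
Profit at T = |F_mkt − F*| = |98.79 − 103.5676| = C$4.78 per share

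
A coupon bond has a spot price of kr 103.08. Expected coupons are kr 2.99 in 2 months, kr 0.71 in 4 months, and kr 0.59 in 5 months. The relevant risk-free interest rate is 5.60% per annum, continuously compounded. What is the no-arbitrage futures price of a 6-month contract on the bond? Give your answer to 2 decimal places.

kr 101.65

PV(coupons) I = 2.99·e^(−0.0560·2/12) + 0.71·e^(−0.0560·4/12) + 0.59·e^(−0.0560·5/12)
I = 2.9622 + 0.6969 + 0.5764 = 4.2355
F = (S − I)·e^(rT) = (103.08 − 4.2355) · e^(0.0560·6/12)
= 98.8445 · e^0.028000 = 98.8445 × 1.028396 = kr 101.65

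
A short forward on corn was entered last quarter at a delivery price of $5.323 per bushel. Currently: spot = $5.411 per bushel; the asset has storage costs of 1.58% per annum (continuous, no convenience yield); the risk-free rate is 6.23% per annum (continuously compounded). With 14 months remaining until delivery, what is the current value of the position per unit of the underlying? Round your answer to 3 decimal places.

-$0.562 per bushel

Current fair forward for the remaining 14 months: F = S·e^((r + u)·T), (r + u) = 0.0623 + 0.0158 = 0.0781
F = 5.411 · e^(0.0781 × 14/12) = 5.411 × 1.095397 = 5.9272
Value of long forward = (F − K)·e^(−rT) = (5.9272 − 5.323) · e^(−0.0623·14/12)
= 0.6042 × 0.929895 = 0.562
Short position value = −(long value) = -$0.562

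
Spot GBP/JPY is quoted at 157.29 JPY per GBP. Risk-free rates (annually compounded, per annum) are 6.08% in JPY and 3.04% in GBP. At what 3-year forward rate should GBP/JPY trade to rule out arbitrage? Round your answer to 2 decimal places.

By covered interest parity, F = S · (1+r_JPY)^T / (1+r_GBP)^T
= 157.29 × 1.193715 / 1.094001 = 157.29 × 1.091146
F = 171.63 JPY per GBP

171.63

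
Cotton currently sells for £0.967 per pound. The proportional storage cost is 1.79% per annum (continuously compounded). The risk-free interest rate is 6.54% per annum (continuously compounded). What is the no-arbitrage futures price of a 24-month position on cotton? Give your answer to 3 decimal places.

£1.142 per pound

Net carry = r + u − y = 0.0654 + 0.0179 − 0.0000 = 0.0833
F = S·e^((r+u−y)T) = 0.967 · e^(0.0833 × 24/12) = 0.967 · e^0.166600
= 0.967 × 1.181282 = £1.142 per pound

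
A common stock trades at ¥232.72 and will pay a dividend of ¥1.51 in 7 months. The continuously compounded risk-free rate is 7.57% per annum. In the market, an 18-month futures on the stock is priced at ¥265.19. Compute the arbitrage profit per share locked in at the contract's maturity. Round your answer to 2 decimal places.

¥6.10 per share

PV(dividends) I = 1.51·e^(−0.0757·7/12) = 1.4448
Fair futures F* = (S − I)·e^(rT) = (232.72 − 1.4448)·e^0.113550 = 231.2752 × 1.120248 = 259.0856
Market ¥265.19 > fair 259.0856: forward overpriced → cash-and-carry (borrow at r, buy the stock and collect the dividends, short the forward).
Profit at T = |F_mkt − F*| = |265.19 − 259.0856| = ¥6.10 per share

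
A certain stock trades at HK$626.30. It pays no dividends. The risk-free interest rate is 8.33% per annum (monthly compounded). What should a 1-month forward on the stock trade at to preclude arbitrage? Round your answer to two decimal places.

F = S · (1+r/12)^(12T)
= 626.30 × 1.006942
F = HK$630.65

HK$630.65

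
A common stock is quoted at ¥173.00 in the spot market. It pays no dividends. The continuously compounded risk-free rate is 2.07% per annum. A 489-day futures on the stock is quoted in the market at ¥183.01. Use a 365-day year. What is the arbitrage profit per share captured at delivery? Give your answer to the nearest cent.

Fair futures: F* = S·e^(carry·T), with carry = r = 0.0207
F* = 173.00 · e^(0.0207 × 489/365) = 173.00 · e^0.027732 = 173.00 × 1.028120 = ¥177.8648
Market ¥183.01 > fair ¥177.8648: forward overpriced → cash-and-carry (buy spot, short the forward).
At maturity, profit = |F_mkt − F*| = |183.01 − 177.8648| = ¥5.15 per share

¥5.15 per share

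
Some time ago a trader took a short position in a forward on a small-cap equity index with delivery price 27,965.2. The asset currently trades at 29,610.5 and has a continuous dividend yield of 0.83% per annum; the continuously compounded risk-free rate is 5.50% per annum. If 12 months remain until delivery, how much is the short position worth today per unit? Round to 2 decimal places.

-2897.10

Current fair forward for the remaining 12 months: F = S·e^((r − q)·T), (r − q) = 0.0550 − 0.0083 = 0.0467
F = 29610.5 · e^(0.0467 × 12/12) = 29610.5 × 1.04780762 = 31026.1075
Value of long forward = (F − K)·e^(−rT) = (31026.1075 − 27965.2) · e^(−0.0550·12/12)
= 3060.9075 × 0.94648515 = 2897.10
Short position value = −(long value) = -2897.10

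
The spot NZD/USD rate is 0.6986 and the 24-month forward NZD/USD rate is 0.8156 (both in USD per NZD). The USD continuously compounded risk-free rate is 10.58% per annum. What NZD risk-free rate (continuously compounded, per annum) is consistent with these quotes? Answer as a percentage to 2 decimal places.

F = S·e^((r_USD − r_NZD)T) ⇒ r_NZD = r_USD − ln(F/S)/T
ln(0.8156/0.6986) = 0.154846; /(24/12) = 0.077423
r_NZD = 0.1058 − 0.077423 = 0.028377
r_NZD = 2.84%

2.84%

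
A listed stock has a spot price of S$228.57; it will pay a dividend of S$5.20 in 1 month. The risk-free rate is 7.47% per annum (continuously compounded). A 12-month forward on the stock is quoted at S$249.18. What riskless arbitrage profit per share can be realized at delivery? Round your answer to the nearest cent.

PV(dividends) I = 5.20·e^(−0.0747·1/12) = 5.1677
Fair forward F* = (S − I)·e^(rT) = (228.57 − 5.1677)·e^0.074700 = 223.4023 × 1.077561 = 240.7296
Market S$249.18 > fair 240.7296: forward overpriced → cash-and-carry (borrow at r, buy the stock and collect the dividends, short the forward).
Profit at T = |F_mkt − F*| = |249.18 − 240.7296| = S$8.45 per share

S$8.45 per share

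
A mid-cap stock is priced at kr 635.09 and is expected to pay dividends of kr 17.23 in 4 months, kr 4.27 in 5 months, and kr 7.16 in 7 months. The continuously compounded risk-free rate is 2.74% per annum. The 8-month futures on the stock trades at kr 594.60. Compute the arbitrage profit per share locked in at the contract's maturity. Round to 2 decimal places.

kr 23.33 per share

PV(dividends) I = 17.23·e^(−0.0274·4/12) + 4.27·e^(−0.0274·5/12) + 7.16·e^(−0.0274·7/12) = 28.3413
Fair futures F* = (S − I)·e^(rT) = (635.09 − 28.3413)·e^0.018267 = 606.7487 × 1.018435 = 617.9341
Market kr 594.60 < fair 617.9341: forward underpriced → reverse cash-and-carry (short the stock, invest proceeds at r, pay the dividends, go long the forward).
Profit at T = |F_mkt − F*| = |594.60 − 617.9341| = kr 23.33 per share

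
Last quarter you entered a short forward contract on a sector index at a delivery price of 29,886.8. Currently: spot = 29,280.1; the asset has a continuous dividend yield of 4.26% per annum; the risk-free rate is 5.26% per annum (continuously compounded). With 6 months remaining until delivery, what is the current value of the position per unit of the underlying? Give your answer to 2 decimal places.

Current fair forward for the remaining 6 months: F = S·e^((r − q)·T), (r − q) = 0.0526 − 0.0426 = 0.0100
F = 29280.1 · e^(0.0100 × 6/12) = 29280.1 × 1.00501252 = 29426.8671
Value of long forward = (F − K)·e^(−rT) = (29426.8671 − 29886.8) · e^(−0.0526·6/12)
= -459.9329 × 0.97404283 = -447.99
Short position value = −(long value) = 447.99

447.99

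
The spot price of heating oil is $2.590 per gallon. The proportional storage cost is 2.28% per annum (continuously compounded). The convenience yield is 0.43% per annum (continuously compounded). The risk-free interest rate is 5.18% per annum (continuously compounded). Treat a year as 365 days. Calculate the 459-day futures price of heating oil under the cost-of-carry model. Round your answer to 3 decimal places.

Net carry = r + u − y = 0.0518 + 0.0228 − 0.0043 = 0.0703
F = S·e^((r+u−y)T) = 2.590 · e^(0.0703 × 459/365) = 2.590 · e^0.088405
= 2.590 × 1.092430 = $2.829 per gallon

$2.829 per gallon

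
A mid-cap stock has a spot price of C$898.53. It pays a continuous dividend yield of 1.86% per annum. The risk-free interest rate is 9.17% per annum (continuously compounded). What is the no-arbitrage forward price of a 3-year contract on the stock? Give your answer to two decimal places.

F = S·e^((r − q)T) = 898.53 · e^((0.0917 − 0.0186) × 3)
= 898.53 · e^0.219300 = 898.53 × 1.245205
F = C$1,118.85

C$1,118.85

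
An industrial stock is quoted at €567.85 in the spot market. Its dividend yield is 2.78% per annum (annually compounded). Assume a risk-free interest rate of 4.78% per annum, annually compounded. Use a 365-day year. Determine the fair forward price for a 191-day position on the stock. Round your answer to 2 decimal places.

€573.61

F = S · (1+r)^T / (1+q)^T
= 567.85 × 1.024735 / 1.014452 = 567.85 × 1.010137
F = €573.61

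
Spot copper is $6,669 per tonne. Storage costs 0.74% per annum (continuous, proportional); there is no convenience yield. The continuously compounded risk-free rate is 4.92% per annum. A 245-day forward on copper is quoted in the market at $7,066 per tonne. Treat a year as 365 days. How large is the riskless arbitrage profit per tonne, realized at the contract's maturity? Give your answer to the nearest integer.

Fair forward: F* = S·e^(carry·T), with carry = (r + u) = 0.0492 + 0.0074 = 0.0566
F* = 6669 · e^(0.0566 × 245/365) = 6669 · e^0.037992 = 6669 × 1.038723 = $6927.2437
Market $7066 > fair $6927.2437: forward overpriced → cash-and-carry (buy spot, short the forward).
At maturity, profit = |F_mkt − F*| = |7066 − 6927.2437| = $139 per tonne

$139 per tonne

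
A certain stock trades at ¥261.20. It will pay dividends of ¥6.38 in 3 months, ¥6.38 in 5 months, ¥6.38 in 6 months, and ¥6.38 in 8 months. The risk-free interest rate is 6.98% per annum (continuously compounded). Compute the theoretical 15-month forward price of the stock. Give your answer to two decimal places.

¥258.04

PV(dividends) I = 6.38·e^(−0.0698·3/12) + 6.38·e^(−0.0698·5/12) + 6.38·e^(−0.0698·6/12) + 6.38·e^(−0.0698·8/12)
I = 6.2696 + 6.1971 + 6.1612 + 6.0899 = 24.7178
F = (S − I)·e^(rT) = (261.20 − 24.7178) · e^(0.0698·15/12)
= 236.4822 · e^0.087250 = 236.4822 × 1.091169 = ¥258.04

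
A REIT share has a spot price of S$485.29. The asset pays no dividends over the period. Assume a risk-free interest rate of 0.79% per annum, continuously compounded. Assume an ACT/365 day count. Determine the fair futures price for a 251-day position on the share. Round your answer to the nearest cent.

F = S·e^(rT) = 485.29 · e^(0.0079 × 251/365)
= 485.29 · e^0.005433 = 485.29 × 1.005448
F = S$487.93

S$487.93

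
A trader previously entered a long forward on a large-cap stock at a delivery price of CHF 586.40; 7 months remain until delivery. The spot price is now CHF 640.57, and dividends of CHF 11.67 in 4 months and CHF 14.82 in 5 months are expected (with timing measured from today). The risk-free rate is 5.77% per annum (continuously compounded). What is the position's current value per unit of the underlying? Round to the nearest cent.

CHF 47.66

PV(remaining dividends) I = 11.67·e^(−0.0577·4/12) + 14.82·e^(−0.0577·5/12) = 25.9156
Current forward F = (S − I)·e^(rT) = (640.57 − 25.9156)·e^(0.0577·7/12) = 614.6544 × 1.034231 = 635.6946
Value (long) = (F − K)·e^(−rT) = (635.6946 − 586.40) × 0.966902 = 47.6630
Value = CHF 47.66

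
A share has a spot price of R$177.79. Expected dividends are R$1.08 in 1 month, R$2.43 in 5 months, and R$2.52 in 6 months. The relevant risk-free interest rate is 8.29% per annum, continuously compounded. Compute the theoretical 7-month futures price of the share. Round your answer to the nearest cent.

R$180.47

PV(dividends) I = 1.08·e^(−0.0829·1/12) + 2.43·e^(−0.0829·5/12) + 2.52·e^(−0.0829·6/12)
I = 1.0726 + 2.3475 + 2.4177 = 5.8378
F = (S − I)·e^(rT) = (177.79 − 5.8378) · e^(0.0829·7/12)
= 171.9522 · e^0.048358 = 171.9522 × 1.049546 = R$180.47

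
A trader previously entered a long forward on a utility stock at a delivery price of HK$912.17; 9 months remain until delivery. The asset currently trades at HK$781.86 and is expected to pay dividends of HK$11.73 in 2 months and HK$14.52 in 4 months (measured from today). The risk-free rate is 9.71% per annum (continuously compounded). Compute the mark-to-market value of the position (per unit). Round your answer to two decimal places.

PV(remaining dividends) I = 11.73·e^(−0.0971·2/12) + 14.52·e^(−0.0971·4/12) = 25.5993
Current forward F = (S − I)·e^(rT) = (781.86 − 25.5993)·e^(0.0971·9/12) = 756.2607 × 1.075542 = 813.3901
Value (long) = (F − K)·e^(−rT) = (813.3901 − 912.17) × 0.929764 = -91.8420
Value = -HK$91.84

-HK$91.84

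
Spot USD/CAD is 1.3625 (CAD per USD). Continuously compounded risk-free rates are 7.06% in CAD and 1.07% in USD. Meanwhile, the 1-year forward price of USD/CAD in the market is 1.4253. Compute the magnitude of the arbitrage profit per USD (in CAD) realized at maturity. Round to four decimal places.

Fair forward: F* = S·e^(carry·T), with carry = (r_CAD − r_USD) = 0.0706 − 0.0107 = 0.0599
F* = 1.3625 · e^(0.0599 × 1) = 1.3625 · e^0.059900 = 1.3625 × 1.061730 = 1.4466
Market 1.4253 < fair 1.4466: forward underpriced → reverse cash-and-carry (short spot, go long the forward).
At maturity, profit = |F_mkt − F*| = |1.4253 − 1.4466| = 0.0213 per USD (in CAD)

0.0213 per USD (in CAD)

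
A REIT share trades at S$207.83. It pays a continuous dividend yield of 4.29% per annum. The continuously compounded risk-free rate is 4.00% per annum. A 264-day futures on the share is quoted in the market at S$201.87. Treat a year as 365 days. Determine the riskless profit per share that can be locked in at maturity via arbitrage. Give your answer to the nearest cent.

S$5.52 per share

Fair futures: F* = S·e^(carry·T), with carry = (r − q) = 0.0400 − 0.0429 = -0.0029
F* = 207.83 · e^(-0.0029 × 264/365) = 207.83 · e^-0.002098 = 207.83 × 0.997904 = S$207.3944
Market S$201.87 < fair S$207.3944: forward underpriced → reverse cash-and-carry (short spot, go long the forward).
At maturity, profit = |F_mkt − F*| = |201.87 − 207.3944| = S$5.52 per share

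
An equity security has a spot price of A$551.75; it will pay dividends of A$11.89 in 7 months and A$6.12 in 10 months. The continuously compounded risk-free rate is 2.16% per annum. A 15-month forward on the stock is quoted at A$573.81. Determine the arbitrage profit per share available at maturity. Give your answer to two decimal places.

A$25.20 per share

PV(dividends) I = 11.89·e^(−0.0216·7/12) + 6.12·e^(−0.0216·10/12) = 17.7520
Fair forward F* = (S − I)·e^(rT) = (551.75 − 17.7520)·e^0.027000 = 533.9980 × 1.027368 = 548.6125
Market A$573.81 > fair 548.6125: forward overpriced → cash-and-carry (borrow at r, buy the stock and collect the dividends, short the forward).
Profit at T = |F_mkt − F*| = |573.81 − 548.6125| = A$25.20 per share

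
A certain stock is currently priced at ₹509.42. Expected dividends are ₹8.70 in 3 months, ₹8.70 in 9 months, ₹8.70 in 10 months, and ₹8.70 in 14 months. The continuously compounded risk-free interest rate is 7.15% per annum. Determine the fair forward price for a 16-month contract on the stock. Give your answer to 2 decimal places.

₹524.08

PV(dividends) I = 8.70·e^(−0.0715·3/12) + 8.70·e^(−0.0715·9/12) + 8.70·e^(−0.0715·10/12) + 8.70·e^(−0.0715·14/12)
I = 8.5459 + 8.2458 + 8.1968 + 8.0037 = 32.9922
F = (S − I)·e^(rT) = (509.42 − 32.9922) · e^(0.0715·16/12)
= 476.4278 · e^0.095333 = 476.4278 × 1.100025 = ₹524.08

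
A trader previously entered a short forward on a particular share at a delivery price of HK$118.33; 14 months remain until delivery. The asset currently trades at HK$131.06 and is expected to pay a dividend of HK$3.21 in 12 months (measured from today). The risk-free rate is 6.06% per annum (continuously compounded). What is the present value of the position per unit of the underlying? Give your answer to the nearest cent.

PV(remaining dividends) I = 3.21·e^(−0.0606·12/12) = 3.0213
Current forward F = (S − I)·e^(rT) = (131.06 − 3.0213)·e^(0.0606·14/12) = 128.0387 × 1.073259 = 137.4187
Value (long) = (F − K)·e^(−rT) = (137.4187 − 118.33) × 0.931741 = 17.7857
Short position value = −(long value) = -HK$17.79

-HK$17.79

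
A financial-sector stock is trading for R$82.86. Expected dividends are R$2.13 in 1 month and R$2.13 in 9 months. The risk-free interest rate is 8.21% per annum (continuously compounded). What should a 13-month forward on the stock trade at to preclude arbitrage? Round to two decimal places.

PV(dividends) I = 2.13·e^(−0.0821·1/12) + 2.13·e^(−0.0821·9/12)
I = 2.1155 + 2.0028 = 4.1183
F = (S − I)·e^(rT) = (82.86 − 4.1183) · e^(0.0821·13/12)
= 78.7417 · e^0.088942 = 78.7417 × 1.093017 = R$86.07

R$86.07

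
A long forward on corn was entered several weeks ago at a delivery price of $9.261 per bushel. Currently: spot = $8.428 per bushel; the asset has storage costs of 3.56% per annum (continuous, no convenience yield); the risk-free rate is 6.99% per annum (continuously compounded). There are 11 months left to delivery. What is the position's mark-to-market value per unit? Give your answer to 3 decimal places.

Current fair forward for the remaining 11 months: F = S·e^((r + u)·T), (r + u) = 0.0699 + 0.0356 = 0.1055
F = 8.428 · e^(0.1055 × 11/12) = 8.428 × 1.101539 = 9.2838
Value of long forward = (F − K)·e^(−rT) = (9.2838 − 9.261) · e^(−0.0699·11/12)
= 0.0228 × 0.937935 = 0.021

$0.021 per bushel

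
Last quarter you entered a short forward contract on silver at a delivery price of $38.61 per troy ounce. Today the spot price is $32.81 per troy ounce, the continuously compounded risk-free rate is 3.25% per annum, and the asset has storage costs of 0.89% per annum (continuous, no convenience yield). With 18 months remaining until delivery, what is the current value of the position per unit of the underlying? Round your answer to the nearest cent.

$3.52 per troy ounce

Current fair forward for the remaining 18 months: F = S·e^((r + u)·T), (r + u) = 0.0325 + 0.0089 = 0.0414
F = 32.81 · e^(0.0414 × 18/12) = 32.81 × 1.064069 = 34.9121
Value of long forward = (F − K)·e^(−rT) = (34.9121 − 38.61) · e^(−0.0325·18/12)
= -3.6979 × 0.952419 = -3.52
Short position value = −(long value) = $3.52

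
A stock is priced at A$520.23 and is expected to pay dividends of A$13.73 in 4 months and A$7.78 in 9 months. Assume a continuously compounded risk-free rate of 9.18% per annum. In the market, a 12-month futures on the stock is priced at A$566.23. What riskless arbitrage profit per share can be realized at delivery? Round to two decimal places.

A$18.54 per share

PV(dividends) I = 13.73·e^(−0.0918·4/12) + 7.78·e^(−0.0918·9/12) = 20.5786
Fair futures F* = (S − I)·e^(rT) = (520.23 − 20.5786)·e^0.091800 = 499.6514 × 1.096146 = 547.6909
Market A$566.23 > fair 547.6909: forward overpriced → cash-and-carry (borrow at r, buy the stock and collect the dividends, short the forward).
Profit at T = |F_mkt − F*| = |566.23 − 547.6909| = A$18.54 per share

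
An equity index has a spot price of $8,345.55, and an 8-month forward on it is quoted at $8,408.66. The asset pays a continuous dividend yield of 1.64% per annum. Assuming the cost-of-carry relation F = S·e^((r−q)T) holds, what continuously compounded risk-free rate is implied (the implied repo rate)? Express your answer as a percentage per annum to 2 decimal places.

2.77%

From F = S·e^((r−q)T): (r − q) = ln(F/S)/T
ln(8408.66/8345.55) = ln(1.007562) = 0.007534
(r − q) = 0.007534 / (8/12) = 0.011301
r = ln(F/S)/T + q = 0.011301 + 0.0164 = 0.027701
r = 2.77%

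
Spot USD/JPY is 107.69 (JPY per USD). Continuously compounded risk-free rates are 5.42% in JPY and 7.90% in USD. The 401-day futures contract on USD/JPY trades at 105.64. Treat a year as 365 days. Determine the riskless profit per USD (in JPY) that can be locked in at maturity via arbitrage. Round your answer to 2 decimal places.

Fair futures: F* = S·e^(carry·T), with carry = (r_JPY − r_USD) = 0.0542 − 0.0790 = -0.0248
F* = 107.69 · e^(-0.0248 × 401/365) = 107.69 · e^-0.027246 = 107.69 × 0.973122 = 104.7955
Market 105.64 > fair 104.7955: forward overpriced → cash-and-carry (buy spot, short the forward).
At maturity, profit = |F_mkt − F*| = |105.64 − 104.7955| = 0.84 per USD (in JPY)

0.84 per USD (in JPY)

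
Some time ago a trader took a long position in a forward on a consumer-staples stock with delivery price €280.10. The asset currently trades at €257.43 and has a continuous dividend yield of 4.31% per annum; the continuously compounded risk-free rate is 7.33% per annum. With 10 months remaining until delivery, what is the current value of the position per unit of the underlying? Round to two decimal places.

Current fair forward for the remaining 10 months: F = S·e^((r − q)·T), (r − q) = 0.0733 − 0.0431 = 0.0302
F = 257.43 · e^(0.0302 × 10/12) = 257.43 × 1.025486 = 263.9909
Value of long forward = (F − K)·e^(−rT) = (263.9909 − 280.10) · e^(−0.0733·10/12)
= -16.1091 × 0.940745 = -15.15

-€15.15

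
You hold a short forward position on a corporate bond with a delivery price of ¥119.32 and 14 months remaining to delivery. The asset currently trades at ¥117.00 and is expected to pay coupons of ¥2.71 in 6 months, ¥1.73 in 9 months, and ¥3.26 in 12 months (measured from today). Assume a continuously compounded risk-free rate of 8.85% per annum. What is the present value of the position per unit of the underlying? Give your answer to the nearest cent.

-¥2.19

PV(remaining coupons) I = 2.71·e^(−0.0885·6/12) + 1.73·e^(−0.0885·9/12) + 3.26·e^(−0.0885·12/12) = 7.1955
Current forward F = (S − I)·e^(rT) = (117.00 − 7.1955)·e^(0.0885·14/12) = 109.8045 × 1.108769 = 121.7478
Value (long) = (F − K)·e^(−rT) = (121.7478 − 119.32) × 0.901901 = 2.1896
Short position value = −(long value) = -¥2.19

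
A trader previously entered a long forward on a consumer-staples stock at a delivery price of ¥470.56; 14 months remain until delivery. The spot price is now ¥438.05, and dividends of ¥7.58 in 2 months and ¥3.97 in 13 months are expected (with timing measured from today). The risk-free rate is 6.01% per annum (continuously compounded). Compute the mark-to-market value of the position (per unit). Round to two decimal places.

PV(remaining dividends) I = 7.58·e^(−0.0601·2/12) + 3.97·e^(−0.0601·13/12) = 11.2242
Current forward F = (S − I)·e^(rT) = (438.05 − 11.2242)·e^(0.0601·14/12) = 426.8258 × 1.072633 = 457.8274
Value (long) = (F − K)·e^(−rT) = (457.8274 − 470.56) × 0.932285 = -11.8704
Value = -¥11.87

-¥11.87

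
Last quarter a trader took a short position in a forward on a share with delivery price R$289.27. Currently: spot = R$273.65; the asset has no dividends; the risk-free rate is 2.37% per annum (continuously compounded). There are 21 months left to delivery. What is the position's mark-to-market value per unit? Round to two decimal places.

R$3.87

Current fair forward for the remaining 21 months: F = S·e^(r·T), r = 0.0237
F = 273.65 · e^(0.0237 × 21/12) = 273.65 × 1.042347 = 285.2383
Value of long forward = (F − K)·e^(−rT) = (285.2383 − 289.27) · e^(−0.0237·21/12)
= -4.0317 × 0.959373 = -3.87
Short position value = −(long value) = R$3.87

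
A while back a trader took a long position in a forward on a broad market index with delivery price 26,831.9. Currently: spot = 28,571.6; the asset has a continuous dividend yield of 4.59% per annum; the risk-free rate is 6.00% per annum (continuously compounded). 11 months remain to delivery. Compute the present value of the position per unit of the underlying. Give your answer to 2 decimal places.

Current fair forward for the remaining 11 months: F = S·e^((r − q)·T), (r − q) = 0.0600 − 0.0459 = 0.0141
F = 28571.6 · e^(0.0141 × 11/12) = 28571.6 × 1.01300889 = 28943.2848
Value of long forward = (F − K)·e^(−rT) = (28943.2848 − 26831.9) · e^(−0.0600·11/12)
= 2111.3848 × 0.94648515 = 1998.39

1998.39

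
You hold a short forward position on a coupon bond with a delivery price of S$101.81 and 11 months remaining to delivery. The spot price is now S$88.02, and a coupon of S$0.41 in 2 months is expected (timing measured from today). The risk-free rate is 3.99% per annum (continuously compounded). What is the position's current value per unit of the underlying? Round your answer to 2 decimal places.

PV(remaining coupons) I = 0.41·e^(−0.0399·2/12) = 0.4073
Current forward F = (S − I)·e^(rT) = (88.02 − 0.4073)·e^(0.0399·11/12) = 87.6127 × 1.037252 = 90.8764
Value (long) = (F − K)·e^(−rT) = (90.8764 − 101.81) × 0.964086 = -10.5409
Short position value = −(long value) = S$10.54

S$10.54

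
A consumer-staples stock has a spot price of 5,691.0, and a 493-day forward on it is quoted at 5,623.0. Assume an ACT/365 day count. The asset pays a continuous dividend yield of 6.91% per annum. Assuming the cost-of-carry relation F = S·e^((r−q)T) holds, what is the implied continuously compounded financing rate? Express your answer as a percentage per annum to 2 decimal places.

From F = S·e^((r−q)T): (r − q) = ln(F/S)/T
ln(5623.0/5691.0) = ln(0.988051) = -0.012021
(r − q) = -0.012021 / (493/365) = -0.008900
r = ln(F/S)/T + q = -0.008900 + 0.0691 = 0.060200
r = 6.02%

6.02%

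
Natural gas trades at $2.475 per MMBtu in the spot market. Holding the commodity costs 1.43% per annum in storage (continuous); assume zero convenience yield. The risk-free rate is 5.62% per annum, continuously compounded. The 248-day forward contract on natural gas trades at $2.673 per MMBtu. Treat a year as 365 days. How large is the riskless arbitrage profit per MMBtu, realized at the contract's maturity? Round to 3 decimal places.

$0.077 per MMBtu

Fair forward: F* = S·e^(carry·T), with carry = (r + u) = 0.0562 + 0.0143 = 0.0705
F* = 2.475 · e^(0.0705 × 248/365) = 2.475 · e^0.047901 = 2.475 × 1.049067 = $2.5964
Market $2.673 > fair $2.5964: forward overpriced → cash-and-carry (buy spot, short the forward).
At maturity, profit = |F_mkt − F*| = |2.673 − 2.5964| = $0.077 per MMBtu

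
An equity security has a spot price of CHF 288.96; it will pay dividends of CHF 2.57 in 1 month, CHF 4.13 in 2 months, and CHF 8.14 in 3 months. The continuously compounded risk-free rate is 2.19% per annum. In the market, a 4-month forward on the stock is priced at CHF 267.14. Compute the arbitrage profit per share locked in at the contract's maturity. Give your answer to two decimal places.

CHF 9.05 per share

PV(dividends) I = 2.57·e^(−0.0219·1/12) + 4.13·e^(−0.0219·2/12) + 8.14·e^(−0.0219·3/12) = 14.7758
Fair forward F* = (S − I)·e^(rT) = (288.96 − 14.7758)·e^0.007300 = 274.1842 × 1.007327 = 276.1931
Market CHF 267.14 < fair 276.1931: forward underpriced → reverse cash-and-carry (short the stock, invest proceeds at r, pay the dividends, go long the forward).
Profit at T = |F_mkt − F*| = |267.14 − 276.1931| = CHF 9.05 per share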